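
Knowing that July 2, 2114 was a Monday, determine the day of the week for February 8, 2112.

Count forward from the earlier date (February 8, 2112) to the later (July 2, 2114):
Day-of-year of February 8, 2112: 39.
Day-of-year of July 2, 2114: 183.
2112 has 366 days, so 366 − 39 = 327 days remain in 2112.
Full years: 2113: 365. Sum = 365.
Total: 327 + 365 + 183 = 875 days.
875 is a multiple of 7, so February 8, 2112 falls on the same weekday: Monday.

Monday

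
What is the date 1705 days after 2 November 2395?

3 July 2400

Count 1705 days after November 2, 2395:
Day-of-year of November 2, 2395: 306.
Day-of-year of July 3, 2400: 185.
2395 has 365 days, so 365 − 306 = 59 days remain in 2395.
Full years: 2396: 366; 2397: 365; 2398: 365; 2399: 365. Sum = 1461.
Total: 59 + 1461 + 185 = 1705 days.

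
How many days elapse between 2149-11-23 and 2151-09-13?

659

November 23, 2149 → November 23, 2150: 365 days.
November 2150: 30 − 23 = 7 days remain.
Then 9 full months totalling 274 days.
September 1–13, 2151: 13 days.
Residual: 294 days.
Total: 659 days.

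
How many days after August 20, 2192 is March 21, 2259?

24318

From August 20, 2192 to August 20, 2258: 66 years, of which 15 contain a Feb 29 — 51×365 + 15×366 = 24105 days.
(2200 is not a leap year (divisible by 100 but not 400).)
August 2258: 31 − 20 = 11 days remain.
Then September (30), October (31), November (30), December (31), January (31), February 2259 (28): 30 + 31 + 30 + 31 + 31 + 28 = 181 days.
March 1–21, 2259: 21 days.
Residual: 213 days.
Total: 24318 days.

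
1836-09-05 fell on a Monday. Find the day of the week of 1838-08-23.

September 5, 1836 → September 5, 1837: 365 days.
September 1837: 30 − 5 = 25 days remain.
Then 10 full months totalling 304 days.
August 1–23, 1838: 23 days.
Residual: 352 days.
Total: 717 days.
717 mod 7 = 3, so 3 days after Monday is Thursday.

Thursday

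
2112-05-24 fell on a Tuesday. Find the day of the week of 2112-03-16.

Count forward from the earlier date (March 16, 2112) to the later (May 24, 2112):
March 2112: 31 − 16 = 15 days remain.
Then April (30): 30 days.
May 1–24, 2112: 24 days.
Total: 15 + 30 + 24 = 69 days.
69 mod 7 = 6, so 6 days before Tuesday is Wednesday.

Wednesday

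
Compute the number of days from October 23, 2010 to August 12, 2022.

4311

From October 23, 2010 to October 23, 2021: 11 years, of which 3 contain a Feb 29 — 8×365 + 3×366 = 4018 days.
October 2021: 31 − 23 = 8 days remain.
Then 9 full months totalling 273 days.
August 1–12, 2022: 12 days.
Residual: 293 days.
Total: 4311 days.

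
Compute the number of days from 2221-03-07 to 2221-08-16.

March 2221: 31 − 7 = 24 days remain.
Then April (30), May (31), June (30), July (31): 30 + 31 + 30 + 31 = 122 days.
August 1–16, 2221: 16 days.
Total: 24 + 122 + 16 = 162 days.

162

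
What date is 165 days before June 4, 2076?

December 22, 2075

Count 165 days before June 4, 2076:
December 2075: 31 − 22 = 9 days remain.
Then January (31), February 2076 (29), March (31), April (30), May (31): 31 + 29 + 31 + 30 + 31 = 152 days.
June 1–4, 2076: 4 days.
Residual: 165 days.
Total: 165 days.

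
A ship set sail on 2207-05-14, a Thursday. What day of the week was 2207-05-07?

Thursday

Count forward from the earlier date (May 7, 2207) to the later (May 14, 2207):
Within May 2207: 14 − 7 = 7 days.
7 is a multiple of 7, so 2207-05-07 falls on the same weekday: Thursday.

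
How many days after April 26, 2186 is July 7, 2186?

April 2186: 30 − 26 = 4 days remain.
Then May (31), June (30): 31 + 30 = 61 days.
July 1–7, 2186: 7 days.
Total: 4 + 61 + 7 = 72 days.

72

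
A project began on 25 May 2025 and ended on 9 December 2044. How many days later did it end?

Day-of-year of May 25, 2025: 145.
Day-of-year of December 9, 2044: 344.
2025 has 365 days, so 365 − 145 = 220 days remain in 2025.
Full years 2026–2043: 14 common + 4 leap = 14×365 + 4×366 = 6574 days.
Total: 220 + 6574 + 344 = 7138 days.

7138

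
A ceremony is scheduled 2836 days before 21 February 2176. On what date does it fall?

17 May 2168

Count 2836 days before February 21, 2176:
Day-of-year of May 17, 2168: 138.
Day-of-year of February 21, 2176: 52.
2168 has 366 days, so 366 − 138 = 228 days remain in 2168.
Full years 2169–2175: 6 common + 1 leap = 6×365 + 1×366 = 2556 days.
Total: 228 + 2556 + 52 = 2836 days.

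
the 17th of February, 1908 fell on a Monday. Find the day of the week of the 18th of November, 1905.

Count forward from the earlier date (November 18, 1905) to the later (February 17, 1908):
Day-of-year of November 18, 1905: 322.
Day-of-year of February 17, 1908: 48.
1905 has 365 days, so 365 − 322 = 43 days remain in 1905.
Full years: 1906: 365; 1907: 365. Sum = 730.
Total: 43 + 730 + 48 = 821 days.
821 mod 7 = 2, so 2 days before Monday is Saturday.

Saturday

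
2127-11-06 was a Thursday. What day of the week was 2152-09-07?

Thursday

From November 6, 2127 to November 6, 2151: 24 years, of which 6 contain a Feb 29 — 18×365 + 6×366 = 8766 days.
November 2151: 30 − 6 = 24 days remain.
Then 9 full months totalling 275 days.
September 1–7, 2152: 7 days.
Residual: 306 days.
Total: 9072 days.
9072 is a multiple of 7, so 2152-09-07 falls on the same weekday: Thursday.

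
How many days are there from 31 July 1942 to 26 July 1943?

July 1942: 31 − 31 = 0 days remain.
Then 11 full months totalling 334 days.
July 1–26, 1943: 26 days.
Total: 0 + 334 + 26 = 360 days.

360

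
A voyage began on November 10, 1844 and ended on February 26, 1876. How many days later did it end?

11430

From November 10, 1844 to November 10, 1875: 31 years, of which 7 contain a Feb 29 — 24×365 + 7×366 = 11322 days.
November 1875: 30 − 10 = 20 days remain.
Then December (31), January (31): 31 + 31 = 62 days.
February 1–26, 1876: 26 days (1876 is a leap year).
Residual: 108 days.
Total: 11430 days.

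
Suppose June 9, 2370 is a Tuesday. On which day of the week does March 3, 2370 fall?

Count forward from the earlier date (March 3, 2370) to the later (June 9, 2370):
March 2370: 31 − 3 = 28 days remain.
Then April (30), May (31): 30 + 31 = 61 days.
June 1–9, 2370: 9 days.
Total: 28 + 61 + 9 = 98 days.
98 is a multiple of 7, so March 3, 2370 falls on the same weekday: Tuesday.

Tuesday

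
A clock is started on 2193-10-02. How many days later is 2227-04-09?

From October 2, 2193 to October 2, 2226: 33 years, of which 7 contain a Feb 29 — 26×365 + 7×366 = 12052 days.
(2200 is not a leap year (divisible by 100 but not 400).)
October 2226: 31 − 2 = 29 days remain.
Then November (30), December (31), January (31), February 2227 (28), March (31): 30 + 31 + 31 + 28 + 31 = 151 days.
April 1–9, 2227: 9 days.
Residual: 189 days.
Total: 12241 days.

12241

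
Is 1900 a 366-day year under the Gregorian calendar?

No

1900 is not a leap year (divisible by 100 but not 400).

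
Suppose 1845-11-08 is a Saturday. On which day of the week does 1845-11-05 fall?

Wednesday

Count forward from the earlier date (November 5, 1845) to the later (November 8, 1845):
Within November 1845: 8 − 5 = 3 days.
3 mod 7 = 3, so 3 days before Saturday is Wednesday.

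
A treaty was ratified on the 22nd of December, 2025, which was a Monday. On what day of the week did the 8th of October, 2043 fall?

Thursday

Day-of-year of December 22, 2025: 356.
Day-of-year of October 8, 2043: 281.
2025 has 365 days, so 365 − 356 = 9 days remain in 2025.
Full years 2026–2042: 13 common + 4 leap = 13×365 + 4×366 = 6209 days.
Total: 9 + 6209 + 281 = 6499 days.
6499 mod 7 = 3, so 3 days after Monday is Thursday.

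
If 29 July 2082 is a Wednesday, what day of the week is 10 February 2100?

From July 29, 2082 to July 29, 2099: 17 years, of which 4 contain a Feb 29 — 13×365 + 4×366 = 6209 days.
July 2099: 31 − 29 = 2 days remain.
Then August (31), September (30), October (31), November (30), December (31), January (31): 31 + 30 + 31 + 30 + 31 + 31 = 184 days.
February 1–10, 2100: 10 days (2100 is not a leap year (divisible by 100 but not 400)).
Residual: 196 days.
Total: 6405 days.
6405 is a multiple of 7, so 10 February 2100 falls on the same weekday: Wednesday.

Wednesday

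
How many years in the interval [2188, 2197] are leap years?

Years divisible by 4 in [2188, 2197]: 2188, 2192, 2196.
No century exceptions apply. Count: 3.

3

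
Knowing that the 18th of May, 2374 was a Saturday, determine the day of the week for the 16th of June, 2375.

Day-of-year of May 18, 2374: 138.
Day-of-year of June 16, 2375: 167.
2374 has 365 days, so 365 − 138 = 227 days remain in 2374.
Total: 227 + 167 = 394 days.
394 mod 7 = 2, so 2 days after Saturday is Monday.

Monday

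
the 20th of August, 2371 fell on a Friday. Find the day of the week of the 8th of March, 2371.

Monday

Count forward from the earlier date (March 8, 2371) to the later (August 20, 2371):
March 2371: 31 − 8 = 23 days remain.
Then April (30), May (31), June (30), July (31): 30 + 31 + 30 + 31 = 122 days.
August 1–20, 2371: 20 days.
Total: 23 + 122 + 20 = 165 days.
165 mod 7 = 4, so 4 days before Friday is Monday.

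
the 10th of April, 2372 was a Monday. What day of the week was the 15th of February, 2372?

Count forward from the earlier date (February 15, 2372) to the later (April 10, 2372):
February 2372: 29 − 15 = 14 days remain (2372 is a leap year, so February has 29 days).
Then March (31): 31 days.
April 1–10, 2372: 10 days.
Total: 14 + 31 + 10 = 55 days.
55 mod 7 = 6, so 6 days before Monday is Tuesday.

Tuesday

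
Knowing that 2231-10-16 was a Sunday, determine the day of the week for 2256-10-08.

Day-of-year of October 16, 2231: 289.
Day-of-year of October 8, 2256: 282.
2231 has 365 days, so 365 − 289 = 76 days remain in 2231.
Full years 2232–2255: 18 common + 6 leap = 18×365 + 6×366 = 8766 days.
Total: 76 + 8766 + 282 = 9124 days.
9124 mod 7 = 3, so 3 days after Sunday is Wednesday.

Wednesday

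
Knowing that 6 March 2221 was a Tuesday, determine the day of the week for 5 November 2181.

Monday

Count forward from the earlier date (November 5, 2181) to the later (March 6, 2221):
From November 5, 2181 to November 5, 2220: 39 years, of which 9 contain a Feb 29 — 30×365 + 9×366 = 14244 days.
(2200 is not a leap year (divisible by 100 but not 400).)
November 2220: 30 − 5 = 25 days remain.
Then December (31), January (31), February 2221 (28): 31 + 31 + 28 = 90 days.
March 1–6, 2221: 6 days.
Residual: 121 days.
Total: 14365 days.
14365 mod 7 = 1, so 1 day before Tuesday is Monday.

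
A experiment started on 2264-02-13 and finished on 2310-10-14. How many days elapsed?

From February 13, 2264 to February 13, 2310: 46 years, of which 11 contain a Feb 29 — 35×365 + 11×366 = 16801 days.
(2300 is not a leap year (divisible by 100 but not 400).)
February 2310: 28 − 13 = 15 days remain (2310 is not a leap year, so February has 28 days).
Then March (31), April (30), May (31), June (30), July (31), August (31), September (30): 31 + 30 + 31 + 30 + 31 + 31 + 30 = 214 days.
October 1–14, 2310: 14 days.
Residual: 243 days.
Total: 17044 days.

17044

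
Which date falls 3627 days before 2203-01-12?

2193-02-05

Count 3627 days before January 12, 2203:
From February 5, 2193 to February 5, 2202: 9 years, of which 1 contains a Feb 29 — 8×365 + 1×366 = 3286 days.
(2200 is not a leap year (divisible by 100 but not 400).)
February 2202: 28 − 5 = 23 days remain (2202 is not a leap year, so February has 28 days).
Then 10 full months totalling 306 days.
January 1–12, 2203: 12 days.
Residual: 341 days.
Total: 3627 days.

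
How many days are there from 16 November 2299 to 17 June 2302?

943

November 16, 2299 → November 16, 2300: 365 days (2300 is not a leap year (divisible by 100 but not 400)).
November 16, 2300 → November 16, 2301: 365 days.
November 2301: 30 − 16 = 14 days remain.
Then December (31), January (31), February 2302 (28), March (31), April (30), May (31): 31 + 31 + 28 + 31 + 30 + 31 = 182 days.
June 1–17, 2302: 17 days.
Residual: 213 days.
Total: 943 days.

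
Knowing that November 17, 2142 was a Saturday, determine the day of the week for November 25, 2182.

Monday

Day-of-year of November 17, 2142: 321.
Day-of-year of November 25, 2182: 329.
2142 has 365 days, so 365 − 321 = 44 days remain in 2142.
Full years 2143–2181: 29 common + 10 leap = 29×365 + 10×366 = 14245 days.
Total: 44 + 14245 + 329 = 14618 days.
14618 mod 7 = 2, so 2 days after Saturday is Monday.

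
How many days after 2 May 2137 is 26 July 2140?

Day-of-year of May 2, 2137: 122.
Day-of-year of July 26, 2140: 208.
2137 has 365 days, so 365 − 122 = 243 days remain in 2137.
Full years: 2138: 365; 2139: 365. Sum = 730.
Total: 243 + 730 + 208 = 1181 days.

1181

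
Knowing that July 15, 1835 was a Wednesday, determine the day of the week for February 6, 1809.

Count forward from the earlier date (February 6, 1809) to the later (July 15, 1835):
Day-of-year of February 6, 1809: 37.
Day-of-year of July 15, 1835: 196.
1809 has 365 days, so 365 − 37 = 328 days remain in 1809.
Full years 1810–1834: 19 common + 6 leap = 19×365 + 6×366 = 9131 days.
Total: 328 + 9131 + 196 = 9655 days.
9655 mod 7 = 2, so 2 days before Wednesday is Monday.

Monday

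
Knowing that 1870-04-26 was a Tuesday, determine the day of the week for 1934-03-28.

Wednesday

From April 26, 1870 to April 26, 1933: 63 years, of which 15 contain a Feb 29 — 48×365 + 15×366 = 23010 days.
(1900 is not a leap year (divisible by 100 but not 400).)
April 1933: 30 − 26 = 4 days remain.
Then 10 full months totalling 304 days.
March 1–28, 1934: 28 days.
Residual: 336 days.
Total: 23346 days.
23346 mod 7 = 1, so 1 day after Tuesday is Wednesday.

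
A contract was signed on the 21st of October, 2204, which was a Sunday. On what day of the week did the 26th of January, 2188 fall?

Count forward from the earlier date (January 26, 2188) to the later (October 21, 2204):
From January 26, 2188 to January 26, 2204: 16 years, of which 3 contain a Feb 29 — 13×365 + 3×366 = 5843 days.
(2200 is not a leap year (divisible by 100 but not 400).)
January 2204: 31 − 26 = 5 days remain.
Then February 2204 (29), March (31), April (30), May (31), June (30), July (31), August (31), September (30): 29 + 31 + 30 + 31 + 30 + 31 + 31 + 30 = 243 days.
October 1–21, 2204: 21 days.
Residual: 269 days.
Total: 6112 days.
6112 mod 7 = 1, so 1 day before Sunday is Saturday.

Saturday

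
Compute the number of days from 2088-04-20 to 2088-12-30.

254

April 2088: 30 − 20 = 10 days remain.
Then May (31), June (30), July (31), August (31), September (30), October (31), November (30): 31 + 30 + 31 + 31 + 30 + 31 + 30 = 214 days.
December 1–30, 2088: 30 days.
Total: 10 + 214 + 30 = 254 days.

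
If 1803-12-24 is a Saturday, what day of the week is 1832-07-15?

Sunday

Day-of-year of December 24, 1803: 358.
Day-of-year of July 15, 1832: 197.
1803 has 365 days, so 365 − 358 = 7 days remain in 1803.
Full years 1804–1831: 21 common + 7 leap = 21×365 + 7×366 = 10227 days.
Total: 7 + 10227 + 197 = 10431 days.
10431 mod 7 = 1, so 1 day after Saturday is Sunday.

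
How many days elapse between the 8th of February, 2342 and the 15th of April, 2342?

February 2342: 28 − 8 = 20 days remain (2342 is not a leap year, so February has 28 days).
Then March (31): 31 days.
April 1–15, 2342: 15 days.
Total: 20 + 31 + 15 = 66 days.

66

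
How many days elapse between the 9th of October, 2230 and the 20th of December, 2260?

11030

Day-of-year of October 9, 2230: 282.
Day-of-year of December 20, 2260: 355.
2230 has 365 days, so 365 − 282 = 83 days remain in 2230.
Full years 2231–2259: 22 common + 7 leap = 22×365 + 7×366 = 10592 days.
Total: 83 + 10592 + 355 = 11030 days.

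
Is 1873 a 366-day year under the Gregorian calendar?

1873 is not a leap year.

No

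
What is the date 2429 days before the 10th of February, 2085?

the 18th of June, 2078

Count 2429 days before February 10, 2085:
Day-of-year of June 18, 2078: 169.
Day-of-year of February 10, 2085: 41.
2078 has 365 days, so 365 − 169 = 196 days remain in 2078.
Full years: 2079: 365; 2080: 366; 2081: 365; 2082: 365; 2083: 365; 2084: 366. Sum = 2192.
Total: 196 + 2192 + 41 = 2429 days.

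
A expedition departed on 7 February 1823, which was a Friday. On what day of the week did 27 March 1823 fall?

February 1823: 28 − 7 = 21 days remain (1823 is not a leap year, so February has 28 days).
March 1–27, 1823: 27 days.
Total: 21 + 27 = 48 days.
48 mod 7 = 6, so 6 days after Friday is Thursday.

Thursday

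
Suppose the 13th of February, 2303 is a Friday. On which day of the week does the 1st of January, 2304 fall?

February 2303: 28 − 13 = 15 days remain (2303 is not a leap year, so February has 28 days).
Then 10 full months totalling 306 days.
January 1, 2304: 1 day.
Total: 15 + 306 + 1 = 322 days.
322 is a multiple of 7, so the 1st of January, 2304 falls on the same weekday: Friday.

Friday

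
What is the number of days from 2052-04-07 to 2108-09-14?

20613

From April 7, 2052 to April 7, 2108: 56 years, of which 13 contain a Feb 29 — 43×365 + 13×366 = 20453 days.
(2100 is not a leap year (divisible by 100 but not 400).)
April 2108: 30 − 7 = 23 days remain.
Then May (31), June (30), July (31), August (31): 31 + 30 + 31 + 31 = 123 days.
September 1–14, 2108: 14 days.
Residual: 160 days.
Total: 20613 days.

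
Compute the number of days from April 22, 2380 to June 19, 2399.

6997

From April 22, 2380 to April 22, 2399: 19 years, of which 4 contain a Feb 29 — 15×365 + 4×366 = 6939 days.
April 2399: 30 − 22 = 8 days remain.
Then May (31): 31 days.
June 1–19, 2399: 19 days.
Residual: 58 days.
Total: 6997 days.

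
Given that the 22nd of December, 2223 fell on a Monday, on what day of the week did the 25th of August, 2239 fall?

Sunday

From December 22, 2223 to December 22, 2238: 15 years, of which 4 contain a Feb 29 — 11×365 + 4×366 = 5479 days.
December 2238: 31 − 22 = 9 days remain.
Then January (31), February 2239 (28), March (31), April (30), May (31), June (30), July (31): 31 + 28 + 31 + 30 + 31 + 30 + 31 = 212 days.
August 1–25, 2239: 25 days.
Residual: 246 days.
Total: 5725 days.
5725 mod 7 = 6, so 6 days after Monday is Sunday.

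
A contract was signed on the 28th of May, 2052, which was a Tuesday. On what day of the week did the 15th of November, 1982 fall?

Monday

Count forward from the earlier date (November 15, 1982) to the later (May 28, 2052):
Day-of-year of November 15, 1982: 319.
Day-of-year of May 28, 2052: 149.
1982 has 365 days, so 365 − 319 = 46 days remain in 1982.
Full years 1983–2051: 52 common + 17 leap = 52×365 + 17×366 = 25202 days.
Total: 46 + 25202 + 149 = 25397 days.
25397 mod 7 = 1, so 1 day before Tuesday is Monday.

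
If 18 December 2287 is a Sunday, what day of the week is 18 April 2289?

December 18, 2287 → December 18, 2288: 366 days (2288 is a leap year).
December 2288: 31 − 18 = 13 days remain.
Then January (31), February 2289 (28), March (31): 31 + 28 + 31 = 90 days.
April 1–18, 2289: 18 days.
Residual: 121 days.
Total: 487 days.
487 mod 7 = 4, so 4 days after Sunday is Thursday.

Thursday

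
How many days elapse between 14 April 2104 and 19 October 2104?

April 2104: 30 − 14 = 16 days remain.
Then May (31), June (30), July (31), August (31), September (30): 31 + 30 + 31 + 31 + 30 = 153 days.
October 1–19, 2104: 19 days.
Total: 16 + 153 + 19 = 188 days.

188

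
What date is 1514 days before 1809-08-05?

1805-06-13

Count 1514 days before August 5, 1809:
Day-of-year of June 13, 1805: 164.
Day-of-year of August 5, 1809: 217.
1805 has 365 days, so 365 − 164 = 201 days remain in 1805.
Full years: 1806: 365; 1807: 365; 1808: 366. Sum = 1096.
Total: 201 + 1096 + 217 = 1514 days.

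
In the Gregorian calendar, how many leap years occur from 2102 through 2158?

Years divisible by 4: 2104, 2108, …, 2156 — 14 in all.
No century exceptions apply. Count: 14.

14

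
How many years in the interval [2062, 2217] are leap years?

37

Years divisible by 4: 2064, 2068, …, 2216 — 39 in all.
Of these, 2100, 2200 are divisible by 100 but not 400, so not leap.
Leap years: 39 − 2 = 37.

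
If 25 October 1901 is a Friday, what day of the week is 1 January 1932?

Friday

Day-of-year of October 25, 1901: 298.
Day-of-year of January 1, 1932: 1.
1901 has 365 days, so 365 − 298 = 67 days remain in 1901.
Full years 1902–1931: 23 common + 7 leap = 23×365 + 7×366 = 10957 days.
Total: 67 + 10957 + 1 = 11025 days.
11025 is a multiple of 7, so 1 January 1932 falls on the same weekday: Friday.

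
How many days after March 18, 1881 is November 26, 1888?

2810

Day-of-year of March 18, 1881: 77.
Day-of-year of November 26, 1888: 331.
1881 has 365 days, so 365 − 77 = 288 days remain in 1881.
Full years: 1882: 365; 1883: 365; 1884: 366; 1885: 365; 1886: 365; 1887: 365. Sum = 2191.
Total: 288 + 2191 + 331 = 2810 days.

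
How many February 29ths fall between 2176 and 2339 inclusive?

39

Years divisible by 4: 2176, 2180, …, 2336 — 41 in all.
Of these, 2200, 2300 are divisible by 100 but not 400, so not leap.
Leap years: 41 − 2 = 39.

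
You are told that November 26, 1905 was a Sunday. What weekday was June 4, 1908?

Thursday

November 26, 1905 → November 26, 1906: 365 days.
November 26, 1906 → November 26, 1907: 365 days.
November 1907: 30 − 26 = 4 days remain.
Then December (31), January (31), February 1908 (29), March (31), April (30), May (31): 31 + 31 + 29 + 31 + 30 + 31 = 183 days.
June 1–4, 1908: 4 days.
Residual: 191 days.
Total: 921 days.
921 mod 7 = 4, so 4 days after Sunday is Thursday.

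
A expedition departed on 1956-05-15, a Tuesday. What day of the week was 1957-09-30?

May 1956: 31 − 15 = 16 days remain.
Then 15 full months totalling 457 days.
September 1–30, 1957: 30 days.
Total: 16 + 457 + 30 = 503 days.
503 mod 7 = 6, so 6 days after Tuesday is Monday.

Monday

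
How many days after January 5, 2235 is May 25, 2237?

January 2235: 31 − 5 = 26 days remain.
Then 27 full months totalling 820 days.
May 1–25, 2237: 25 days.
Total: 26 + 820 + 25 = 871 days.

871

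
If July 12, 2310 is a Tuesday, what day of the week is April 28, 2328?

From July 12, 2310 to July 12, 2327: 17 years, of which 4 contain a Feb 29 — 13×365 + 4×366 = 6209 days.
July 2327: 31 − 12 = 19 days remain.
Then August (31), September (30), October (31), November (30), December (31), January (31), February 2328 (29), March (31): 31 + 30 + 31 + 30 + 31 + 31 + 29 + 31 = 244 days.
April 1–28, 2328: 28 days.
Residual: 291 days.
Total: 6500 days.
6500 mod 7 = 4, so 4 days after Tuesday is Saturday.

Saturday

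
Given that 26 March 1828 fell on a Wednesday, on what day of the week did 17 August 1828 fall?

Sunday

March 1828: 31 − 26 = 5 days remain.
Then April (30), May (31), June (30), July (31): 30 + 31 + 30 + 31 = 122 days.
August 1–17, 1828: 17 days.
Total: 5 + 122 + 17 = 144 days.
144 mod 7 = 4, so 4 days after Wednesday is Sunday.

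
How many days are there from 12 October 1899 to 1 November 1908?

3307

Day-of-year of October 12, 1899: 285.
Day-of-year of November 1, 1908: 306.
1899 has 365 days, so 365 − 285 = 80 days remain in 1899.
Full years 1900–1907: 7 common + 1 leap = 7×365 + 1×366 = 2921 days.
Total: 80 + 2921 + 306 = 3307 days.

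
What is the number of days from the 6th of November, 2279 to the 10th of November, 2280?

November 2279: 30 − 6 = 24 days remain.
Then 11 full months totalling 336 days.
November 1–10, 2280: 10 days.
Total: 24 + 336 + 10 = 370 days.

370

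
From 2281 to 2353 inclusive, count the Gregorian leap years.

17

Years divisible by 4: 2284, 2288, …, 2352 — 18 in all.
Of these, 2300 is divisible by 100 but not 400, so not leap.
Leap years: 18 − 1 = 17.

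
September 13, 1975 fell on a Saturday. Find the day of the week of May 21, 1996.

Day-of-year of September 13, 1975: 256.
Day-of-year of May 21, 1996: 142.
1975 has 365 days, so 365 − 256 = 109 days remain in 1975.
Full years 1976–1995: 15 common + 5 leap = 15×365 + 5×366 = 7305 days.
Total: 109 + 7305 + 142 = 7556 days.
7556 mod 7 = 3, so 3 days after Saturday is Tuesday.

Tuesday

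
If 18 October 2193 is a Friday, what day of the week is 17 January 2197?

Day-of-year of October 18, 2193: 291.
Day-of-year of January 17, 2197: 17.
2193 has 365 days, so 365 − 291 = 74 days remain in 2193.
Full years: 2194: 365; 2195: 365; 2196: 366. Sum = 1096.
Total: 74 + 1096 + 17 = 1187 days.
1187 mod 7 = 4, so 4 days after Friday is Tuesday.

Tuesday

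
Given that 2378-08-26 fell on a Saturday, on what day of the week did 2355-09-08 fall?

Count forward from the earlier date (September 8, 2355) to the later (August 26, 2378):
Day-of-year of September 8, 2355: 251.
Day-of-year of August 26, 2378: 238.
2355 has 365 days, so 365 − 251 = 114 days remain in 2355.
Full years 2356–2377: 16 common + 6 leap = 16×365 + 6×366 = 8036 days.
Total: 114 + 8036 + 238 = 8388 days.
8388 mod 7 = 2, so 2 days before Saturday is Thursday.

Thursday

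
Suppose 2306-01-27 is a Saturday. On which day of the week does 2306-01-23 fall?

Count forward from the earlier date (January 23, 2306) to the later (January 27, 2306):
Within January 2306: 27 − 23 = 4 days.
4 mod 7 = 4, so 4 days before Saturday is Tuesday.

Tuesday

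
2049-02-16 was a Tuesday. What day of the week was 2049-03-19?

February 2049: 28 − 16 = 12 days remain (2049 is not a leap year, so February has 28 days).
March 1–19, 2049: 19 days.
Total: 12 + 19 = 31 days.
31 mod 7 = 3, so 3 days after Tuesday is Friday.

Friday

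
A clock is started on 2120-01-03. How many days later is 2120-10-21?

January 2120: 31 − 3 = 28 days remain.
Then February 2120 (29), March (31), April (30), May (31), June (30), July (31), August (31), September (30): 29 + 31 + 30 + 31 + 30 + 31 + 31 + 30 = 243 days.
October 1–21, 2120: 21 days.
Total: 28 + 243 + 21 = 292 days.

292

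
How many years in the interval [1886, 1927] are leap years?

9

Years divisible by 4 in [1886, 1927]: 1888, 1892, 1896, 1900, 1904, 1908, 1912, 1916, 1920, 1924.
Of these, 1900 is divisible by 100 but not 400, so not leap.
Leap years: 10 − 1 = 9.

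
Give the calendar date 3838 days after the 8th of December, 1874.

the 11th of June, 1885

Count 3838 days after December 8, 1874:
From December 8, 1874 to December 8, 1884: 10 years, of which 3 contain a Feb 29 — 7×365 + 3×366 = 3653 days.
December 1884: 31 − 8 = 23 days remain.
Then January (31), February 1885 (28), March (31), April (30), May (31): 31 + 28 + 31 + 30 + 31 = 151 days.
June 1–11, 1885: 11 days.
Residual: 185 days.
Total: 3838 days.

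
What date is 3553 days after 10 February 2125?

3 November 2134

Count 3553 days after February 10, 2125:
Day-of-year of February 10, 2125: 41.
Day-of-year of November 3, 2134: 307.
2125 has 365 days, so 365 − 41 = 324 days remain in 2125.
Full years 2126–2133: 6 common + 2 leap = 6×365 + 2×366 = 2922 days.
Total: 324 + 2922 + 307 = 3553 days.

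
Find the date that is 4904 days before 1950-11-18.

1937-06-15

Count 4904 days before November 18, 1950:
From June 15, 1937 to June 15, 1950: 13 years, of which 3 contain a Feb 29 — 10×365 + 3×366 = 4748 days.
June 1950: 30 − 15 = 15 days remain.
Then July (31), August (31), September (30), October (31): 31 + 31 + 30 + 31 = 123 days.
November 1–18, 1950: 18 days.
Residual: 156 days.
Total: 4904 days.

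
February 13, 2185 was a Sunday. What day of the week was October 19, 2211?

Saturday

From February 13, 2185 to February 13, 2211: 26 years, of which 5 contain a Feb 29 — 21×365 + 5×366 = 9495 days.
(2200 is not a leap year (divisible by 100 but not 400).)
February 2211: 28 − 13 = 15 days remain (2211 is not a leap year, so February has 28 days).
Then March (31), April (30), May (31), June (30), July (31), August (31), September (30): 31 + 30 + 31 + 30 + 31 + 31 + 30 = 214 days.
October 1–19, 2211: 19 days.
Residual: 248 days.
Total: 9743 days.
9743 mod 7 = 6, so 6 days after Sunday is Saturday.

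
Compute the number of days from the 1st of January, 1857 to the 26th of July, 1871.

From January 1, 1857 to January 1, 1871: 14 years, of which 3 contain a Feb 29 — 11×365 + 3×366 = 5113 days.
January 1871: 31 − 1 = 30 days remain.
Then February 1871 (28), March (31), April (30), May (31), June (30): 28 + 31 + 30 + 31 + 30 = 150 days.
July 1–26, 1871: 26 days.
Residual: 206 days.
Total: 5319 days.

5319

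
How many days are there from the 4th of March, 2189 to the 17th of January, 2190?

March 2189: 31 − 4 = 27 days remain.
Then 9 full months totalling 275 days.
January 1–17, 2190: 17 days.
Residual: 319 days.
Total: 319 days.

319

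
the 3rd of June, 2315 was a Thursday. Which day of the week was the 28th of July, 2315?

June 2315: 30 − 3 = 27 days remain.
July 1–28, 2315: 28 days.
Total: 27 + 28 = 55 days.
55 mod 7 = 6, so 6 days after Thursday is Wednesday.

Wednesday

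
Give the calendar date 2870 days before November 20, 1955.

January 11, 1948

Count 2870 days before November 20, 1955:
From January 11, 1948 to January 11, 1955: 7 years, of which 2 contain a Feb 29 — 5×365 + 2×366 = 2557 days.
January 1955: 31 − 11 = 20 days remain.
Then 9 full months totalling 273 days.
November 1–20, 1955: 20 days.
Residual: 313 days.
Total: 2870 days.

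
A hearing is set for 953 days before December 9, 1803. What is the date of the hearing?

April 30, 1801

Count 953 days before December 9, 1803:
April 30, 1801 → April 30, 1802: 365 days.
April 30, 1802 → April 30, 1803: 365 days.
April 1803: 30 − 30 = 0 days remain.
Then May (31), June (30), July (31), August (31), September (30), October (31), November (30): 31 + 30 + 31 + 31 + 30 + 31 + 30 = 214 days.
December 1–9, 1803: 9 days.
Residual: 223 days.
Total: 953 days.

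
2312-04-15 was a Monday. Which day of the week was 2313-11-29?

April 15, 2312 → April 15, 2313: 365 days.
April 2313: 30 − 15 = 15 days remain.
Then May (31), June (30), July (31), August (31), September (30), October (31): 31 + 30 + 31 + 31 + 30 + 31 = 184 days.
November 1–29, 2313: 29 days.
Residual: 228 days.
Total: 593 days.
593 mod 7 = 5, so 5 days after Monday is Saturday.

Saturday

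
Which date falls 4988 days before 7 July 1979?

9 November 1965

Count 4988 days before July 7, 1979:
Day-of-year of November 9, 1965: 313.
Day-of-year of July 7, 1979: 188.
1965 has 365 days, so 365 − 313 = 52 days remain in 1965.
Full years 1966–1978: 10 common + 3 leap = 10×365 + 3×366 = 4748 days.
Total: 52 + 4748 + 188 = 4988 days.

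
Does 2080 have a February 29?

2080 is a leap year.

Yes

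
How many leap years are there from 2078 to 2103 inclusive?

5

Years divisible by 4 in [2078, 2103]: 2080, 2084, 2088, 2092, 2096, 2100.
Of these, 2100 is divisible by 100 but not 400, so not leap.
Leap years: 6 − 1 = 5.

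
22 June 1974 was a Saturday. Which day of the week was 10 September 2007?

From June 22, 1974 to June 22, 2007: 33 years, of which 8 contain a Feb 29 — 25×365 + 8×366 = 12053 days.
(2000 is a leap year (divisible by 400).)
June 2007: 30 − 22 = 8 days remain.
Then July (31), August (31): 31 + 31 = 62 days.
September 1–10, 2007: 10 days.
Residual: 80 days.
Total: 12133 days.
12133 mod 7 = 2, so 2 days after Saturday is Monday.

Monday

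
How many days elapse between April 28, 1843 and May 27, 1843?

April 1843: 30 − 28 = 2 days remain.
May 1–27, 1843: 27 days.
Total: 2 + 27 = 29 days.

29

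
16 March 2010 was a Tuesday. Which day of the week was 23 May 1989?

Tuesday

Count forward from the earlier date (May 23, 1989) to the later (March 16, 2010):
Day-of-year of May 23, 1989: 143.
Day-of-year of March 16, 2010: 75.
1989 has 365 days, so 365 − 143 = 222 days remain in 1989.
Full years 1990–2009: 15 common + 5 leap = 15×365 + 5×366 = 7305 days.
Total: 222 + 7305 + 75 = 7602 days.
7602 is a multiple of 7, so 23 May 1989 falls on the same weekday: Tuesday.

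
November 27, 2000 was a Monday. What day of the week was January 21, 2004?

Wednesday

November 27, 2000 → November 27, 2001: 365 days.
November 27, 2001 → November 27, 2002: 365 days.
November 27, 2002 → November 27, 2003: 365 days.
November 2003: 30 − 27 = 3 days remain.
Then December (31): 31 days.
January 1–21, 2004: 21 days.
Residual: 55 days.
Total: 1150 days.
1150 mod 7 = 2, so 2 days after Monday is Wednesday.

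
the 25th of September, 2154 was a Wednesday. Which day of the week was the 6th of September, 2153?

Count forward from the earlier date (September 6, 2153) to the later (September 25, 2154):
September 2153: 30 − 6 = 24 days remain.
Then 11 full months totalling 335 days.
September 1–25, 2154: 25 days.
Total: 24 + 335 + 25 = 384 days.
384 mod 7 = 6, so 6 days before Wednesday is Thursday.

Thursday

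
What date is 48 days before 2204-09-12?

2204-07-26

Count 48 days before September 12, 2204:
July 2204: 31 − 26 = 5 days remain.
Then August (31): 31 days.
September 1–12, 2204: 12 days.
Total: 5 + 31 + 12 = 48 days.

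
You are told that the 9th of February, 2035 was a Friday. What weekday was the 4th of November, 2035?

February 2035: 28 − 9 = 19 days remain (2035 is not a leap year, so February has 28 days).
Then March (31), April (30), May (31), June (30), July (31), August (31), September (30), October (31): 31 + 30 + 31 + 30 + 31 + 31 + 30 + 31 = 245 days.
November 1–4, 2035: 4 days.
Total: 19 + 245 + 4 = 268 days.
268 mod 7 = 2, so 2 days after Friday is Sunday.

Sunday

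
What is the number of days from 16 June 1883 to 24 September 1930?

17266

Day-of-year of June 16, 1883: 167.
Day-of-year of September 24, 1930: 267.
1883 has 365 days, so 365 − 167 = 198 days remain in 1883.
Full years 1884–1929: 35 common + 11 leap = 35×365 + 11×366 = 16801 days.
Total: 198 + 16801 + 267 = 17266 days.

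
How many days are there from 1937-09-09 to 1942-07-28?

1783

Day-of-year of September 9, 1937: 252.
Day-of-year of July 28, 1942: 209.
1937 has 365 days, so 365 − 252 = 113 days remain in 1937.
Full years: 1938: 365; 1939: 365; 1940: 366; 1941: 365. Sum = 1461.
Total: 113 + 1461 + 209 = 1783 days.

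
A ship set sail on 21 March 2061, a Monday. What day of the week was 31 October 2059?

Friday

Count forward from the earlier date (October 31, 2059) to the later (March 21, 2061):
October 2059: 31 − 31 = 0 days remain.
Then 16 full months totalling 486 days.
March 1–21, 2061: 21 days.
Total: 0 + 486 + 21 = 507 days.
507 mod 7 = 3, so 3 days before Monday is Friday.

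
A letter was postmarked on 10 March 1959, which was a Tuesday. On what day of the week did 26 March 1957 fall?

Count forward from the earlier date (March 26, 1957) to the later (March 10, 1959):
March 26, 1957 → March 26, 1958: 365 days.
March 1958: 31 − 26 = 5 days remain.
Then 11 full months totalling 334 days.
March 1–10, 1959: 10 days.
Residual: 349 days.
Total: 714 days.
714 is a multiple of 7, so 26 March 1957 falls on the same weekday: Tuesday.

Tuesday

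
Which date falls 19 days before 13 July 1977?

24 June 1977

Count 19 days before July 13, 1977:
June 1977: 30 − 24 = 6 days remain.
July 1–13, 1977: 13 days.
Total: 6 + 13 = 19 days.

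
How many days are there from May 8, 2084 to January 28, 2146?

From May 8, 2084 to May 8, 2145: 61 years, of which 14 contain a Feb 29 — 47×365 + 14×366 = 22279 days.
(2100 is not a leap year (divisible by 100 but not 400).)
May 2145: 31 − 8 = 23 days remain.
Then June (30), July (31), August (31), September (30), October (31), November (30), December (31): 30 + 31 + 31 + 30 + 31 + 30 + 31 = 214 days.
January 1–28, 2146: 28 days.
Residual: 265 days.
Total: 22544 days.

22544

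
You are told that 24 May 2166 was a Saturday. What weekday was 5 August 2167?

Wednesday

Day-of-year of May 24, 2166: 144.
Day-of-year of August 5, 2167: 217.
2166 has 365 days, so 365 − 144 = 221 days remain in 2166.
Total: 221 + 217 = 438 days.
438 mod 7 = 4, so 4 days after Saturday is Wednesday.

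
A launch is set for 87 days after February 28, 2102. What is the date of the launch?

May 26, 2102

Count 87 days after February 28, 2102:
February 2102: 28 − 28 = 0 days remain (2102 is not a leap year, so February has 28 days).
Then March (31), April (30): 31 + 30 = 61 days.
May 1–26, 2102: 26 days.
Total: 0 + 61 + 26 = 87 days.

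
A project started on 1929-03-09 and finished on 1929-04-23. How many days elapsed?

45

March 1929: 31 − 9 = 22 days remain.
April 1–23, 1929: 23 days.
Total: 22 + 23 = 45 days.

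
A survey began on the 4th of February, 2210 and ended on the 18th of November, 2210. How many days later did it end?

287

February 2210: 28 − 4 = 24 days remain (2210 is not a leap year, so February has 28 days).
Then March (31), April (30), May (31), June (30), July (31), August (31), September (30), October (31): 31 + 30 + 31 + 30 + 31 + 31 + 30 + 31 = 245 days.
November 1–18, 2210: 18 days.
Total: 24 + 245 + 18 = 287 days.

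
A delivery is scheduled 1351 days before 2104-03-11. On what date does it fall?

2100-06-29

Count 1351 days before March 11, 2104:
Day-of-year of June 29, 2100: 180.
Day-of-year of March 11, 2104: 71.
2100 has 365 days, so 365 − 180 = 185 days remain in 2100.
Full years: 2101: 365; 2102: 365; 2103: 365. Sum = 1095.
Total: 185 + 1095 + 71 = 1351 days.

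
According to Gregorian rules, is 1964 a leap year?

1964 is a leap year.

Yes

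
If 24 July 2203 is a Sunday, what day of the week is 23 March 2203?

Wednesday

Count forward from the earlier date (March 23, 2203) to the later (July 24, 2203):
March 2203: 31 − 23 = 8 days remain.
Then April (30), May (31), June (30): 30 + 31 + 30 = 91 days.
July 1–24, 2203: 24 days.
Total: 8 + 91 + 24 = 123 days.
123 mod 7 = 4, so 4 days before Sunday is Wednesday.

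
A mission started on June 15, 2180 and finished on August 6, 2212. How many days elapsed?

11739

Day-of-year of June 15, 2180: 167.
Day-of-year of August 6, 2212: 219.
2180 has 366 days, so 366 − 167 = 199 days remain in 2180.
Full years 2181–2211: 25 common + 6 leap = 25×365 + 6×366 = 11321 days.
Total: 199 + 11321 + 219 = 11739 days.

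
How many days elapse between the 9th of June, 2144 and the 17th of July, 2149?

1864

June 9, 2144 → June 9, 2145: 365 days.
June 9, 2145 → June 9, 2146: 365 days.
June 9, 2146 → June 9, 2147: 365 days.
June 9, 2147 → June 9, 2148: 366 days (2148 is a leap year).
June 9, 2148 → June 9, 2149: 365 days.
June 2149: 30 − 9 = 21 days remain.
July 1–17, 2149: 17 days.
Residual: 38 days.
Total: 1864 days.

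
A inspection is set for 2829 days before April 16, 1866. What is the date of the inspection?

July 18, 1858

Count 2829 days before April 16, 1866:
Day-of-year of July 18, 1858: 199.
Day-of-year of April 16, 1866: 106.
1858 has 365 days, so 365 − 199 = 166 days remain in 1858.
Full years 1859–1865: 5 common + 2 leap = 5×365 + 2×366 = 2557 days.
Total: 166 + 2557 + 106 = 2829 days.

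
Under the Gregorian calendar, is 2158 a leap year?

No

2158 is not a leap year.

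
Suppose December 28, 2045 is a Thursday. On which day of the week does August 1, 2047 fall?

Thursday

December 28, 2045 → December 28, 2046: 365 days.
December 2046: 31 − 28 = 3 days remain.
Then January (31), February 2047 (28), March (31), April (30), May (31), June (30), July (31): 31 + 28 + 31 + 30 + 31 + 30 + 31 = 212 days.
August 1, 2047: 1 day.
Residual: 216 days.
Total: 581 days.
581 is a multiple of 7, so August 1, 2047 falls on the same weekday: Thursday.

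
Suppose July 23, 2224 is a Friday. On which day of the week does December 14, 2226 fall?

July 2224: 31 − 23 = 8 days remain.
Then 28 full months totalling 852 days.
December 1–14, 2226: 14 days.
Total: 8 + 852 + 14 = 874 days.
874 mod 7 = 6, so 6 days after Friday is Thursday.

Thursday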